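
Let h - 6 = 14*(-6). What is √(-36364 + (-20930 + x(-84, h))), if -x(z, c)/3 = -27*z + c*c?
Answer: 15*I*√366 ≈ 286.97*I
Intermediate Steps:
h = -78 (h = 6 + 14*(-6) = 6 - 84 = -78)
x(z, c) = -3*c² + 81*z (x(z, c) = -3*(-27*z + c*c) = -3*(-27*z + c²) = -3*(c² - 27*z) = -3*c² + 81*z)
√(-36364 + (-20930 + x(-84, h))) = √(-36364 + (-20930 + (-3*(-78)² + 81*(-84)))) = √(-36364 + (-20930 + (-3*6084 - 6804))) = √(-36364 + (-20930 + (-18252 - 6804))) = √(-36364 + (-20930 - 25056)) = √(-36364 - 45986) = √(-82350) = 15*I*√366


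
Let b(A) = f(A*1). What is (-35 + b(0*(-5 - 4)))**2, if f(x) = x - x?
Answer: 1225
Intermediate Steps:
f(x) = 0
b(A) = 0
(-35 + b(0*(-5 - 4)))**2 = (-35 + 0)**2 = (-35)**2 = 1225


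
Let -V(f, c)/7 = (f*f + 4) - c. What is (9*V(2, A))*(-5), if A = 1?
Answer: 2205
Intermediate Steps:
V(f, c) = -28 - 7*f**2 + 7*c (V(f, c) = -7*((f*f + 4) - c) = -7*((f**2 + 4) - c) = -7*((4 + f**2) - c) = -7*(4 + f**2 - c) = -28 - 7*f**2 + 7*c)
(9*V(2, A))*(-5) = (9*(-28 - 7*2**2 + 7*1))*(-5) = (9*(-28 - 7*4 + 7))*(-5) = (9*(-28 - 28 + 7))*(-5) = (9*(-49))*(-5) = -441*(-5) = 2205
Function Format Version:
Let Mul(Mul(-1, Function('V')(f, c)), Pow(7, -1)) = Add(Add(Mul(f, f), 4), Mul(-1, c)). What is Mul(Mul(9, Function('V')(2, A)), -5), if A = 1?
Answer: 2205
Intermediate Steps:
Function('V')(f, c) = Add(-28, Mul(-7, Pow(f, 2)), Mul(7, c)) (Function('V')(f, c) = Mul(-7, Add(Add(Mul(f, f), 4), Mul(-1, c))) = Mul(-7, Add(Add(Pow(f, 2), 4), Mul(-1, c))) = Mul(-7, Add(Add(4, Pow(f, 2)), Mul(-1, c))) = Mul(-7, Add(4, Pow(f, 2), Mul(-1, c))) = Add(-28, Mul(-7, Pow(f, 2)), Mul(7, c)))
Mul(Mul(9, Function('V')(2, A)), -5) = Mul(Mul(9, Add(-28, Mul(-7, Pow(2, 2)), Mul(7, 1))), -5) = Mul(Mul(9, Add(-28, Mul(-7, 4), 7)), -5) = Mul(Mul(9, Add(-28, -28, 7)), -5) = Mul(Mul(9, -49), -5) = Mul(-441, -5) = 2205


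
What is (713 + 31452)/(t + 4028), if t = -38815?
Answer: -32165/34787 ≈ -0.92463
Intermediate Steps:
(713 + 31452)/(t + 4028) = (713 + 31452)/(-38815 + 4028) = 32165/(-34787) = 32165*(-1/34787) = -32165/34787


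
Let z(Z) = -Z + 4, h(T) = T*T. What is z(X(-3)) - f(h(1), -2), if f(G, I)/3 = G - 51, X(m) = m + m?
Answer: 160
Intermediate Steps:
h(T) = T²
X(m) = 2*m
f(G, I) = -153 + 3*G (f(G, I) = 3*(G - 51) = 3*(-51 + G) = -153 + 3*G)
z(Z) = 4 - Z
z(X(-3)) - f(h(1), -2) = (4 - 2*(-3)) - (-153 + 3*1²) = (4 - 1*(-6)) - (-153 + 3*1) = (4 + 6) - (-153 + 3) = 10 - 1*(-150) = 10 + 150 = 160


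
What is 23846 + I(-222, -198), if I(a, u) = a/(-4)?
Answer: 47803/2 ≈ 23902.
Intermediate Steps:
I(a, u) = -a/4
23846 + I(-222, -198) = 23846 - ¼*(-222) = 23846 + 111/2 = 47803/2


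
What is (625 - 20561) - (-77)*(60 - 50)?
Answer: -19166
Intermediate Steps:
(625 - 20561) - (-77)*(60 - 50) = -19936 - (-77)*10 = -19936 - 1*(-770) = -19936 + 770 = -19166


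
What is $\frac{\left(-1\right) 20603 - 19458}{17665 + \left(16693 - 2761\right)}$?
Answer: $- \frac{40061}{31597} \approx -1.2679$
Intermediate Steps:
$\frac{\left(-1\right) 20603 - 19458}{17665 + \left(16693 - 2761\right)} = \frac{-20603 - 19458}{17665 + 13932} = - \frac{40061}{31597}$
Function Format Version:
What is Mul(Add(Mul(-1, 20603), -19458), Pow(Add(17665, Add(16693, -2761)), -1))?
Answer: Rational(-40061, 31597) ≈ -1.2679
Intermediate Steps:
Mul(Add(Mul(-1, 20603), -19458), Pow(Add(17665, Add(16693, -2761)), -1)) = Mul(Add(-20603, -19458), Pow(Add(17665, 13932), -1)) = Mul(-40061, Pow(31597, -1)) = Mul(-40061, Rational(1, 31597)) = Rational(-40061, 31597)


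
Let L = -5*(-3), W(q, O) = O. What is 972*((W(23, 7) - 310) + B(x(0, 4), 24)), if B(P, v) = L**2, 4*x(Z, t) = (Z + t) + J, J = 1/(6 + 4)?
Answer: -75816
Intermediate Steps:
J = 1/10 ≈ 0.10000
x(Z, t) = 1/40 + Z/4 + t/4 (x(Z, t) = ((Z + t) + 1/10)/4 = (1/10 + Z + t)/4 = 1/40 + Z/4 + t/4)
L = 15
B(P, v) = 225 (B(P, v) = 15**2 = 225)
972*((W(23, 7) - 310) + B(x(0, 4), 24)) = 972*((7 - 310) + 225) = 972*(-303 + 225) = 972*(-78) = -75816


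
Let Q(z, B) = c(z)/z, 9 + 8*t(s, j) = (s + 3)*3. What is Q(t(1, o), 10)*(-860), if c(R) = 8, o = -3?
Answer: -55040/3 ≈ -18347.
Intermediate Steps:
t(s, j) = 3*s/8 (t(s, j) = -9/8 + ((s + 3)*3)/8 = -9/8 + ((3 + s)*3)/8 = -9/8 + (9 + 3*s)/8 = -9/8 + (9/8 + 3*s/8) = 3*s/8)
Q(z, B) = 8/z
Q(t(1, o), 10)*(-860) = (8/(((3/8)*1)))*(-860) = (8/(3/8))*(-860) = (8*(8/3))*(-860) = (64/3)*(-860) = -55040/3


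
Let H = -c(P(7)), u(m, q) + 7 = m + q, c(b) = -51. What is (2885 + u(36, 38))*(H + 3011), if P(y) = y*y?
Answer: 9039024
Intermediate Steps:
P(y) = y**2
u(m, q) = -7 + m + q (u(m, q) = -7 + (m + q) = -7 + m + q)
H = 51 (H = -1*(-51) = 51)
(2885 + u(36, 38))*(H + 3011) = (2885 + (-7 + 36 + 38))*(51 + 3011) = (2885 + 67)*3062 = 2952*3062 = 9039024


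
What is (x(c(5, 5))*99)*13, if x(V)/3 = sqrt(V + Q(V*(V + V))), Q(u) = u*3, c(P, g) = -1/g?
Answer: 3861/5 ≈ 772.20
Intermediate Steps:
Q(u) = 3*u
x(V) = 3*sqrt(V + 6*V**2) (x(V) = 3*sqrt(V + 3*(V*(V + V))) = 3*sqrt(V + 3*(V*(2*V))) = 3*sqrt(V + 3*(2*V**2)) = 3*sqrt(V + 6*V**2))
(x(c(5, 5))*99)*13 = ((3*sqrt((-1/5)*(1 + 6*(-1/5))))*99)*13 = ((3*sqrt((-1*1/5)*(1 + 6*(-1*1/5))))*99)*13 = ((3*sqrt(-(1 + 6*(-1/5))/5))*99)*13 = ((3*sqrt(-(1 - 6/5)/5))*99)*13 = ((3*sqrt(-1/5*(-1/5)))*99)*13 = ((3*sqrt(1/25))*99)*13 = ((3*(1/5))*99)*13 = ((3/5)*99)*13 = (297/5)*13 = 3861/5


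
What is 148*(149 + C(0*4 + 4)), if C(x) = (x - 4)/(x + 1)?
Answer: 22052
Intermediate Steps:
C(x) = (-4 + x)/(1 + x)
148*(149 + C(0*4 + 4)) = 148*(149 + (-4 + (0*4 + 4))/(1 + (0*4 + 4))) = 148*(149 + (-4 + (0 + 4))/(1 + (0 + 4))) = 148*(149 + (-4 + 4)/(1 + 4)) = 148*(149 + 0/5) = 148*(149 + (⅕)*0) = 148*(149 + 0) = 148*149 = 22052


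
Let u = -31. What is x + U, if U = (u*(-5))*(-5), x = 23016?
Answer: 22241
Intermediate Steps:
U = -775 (U = -31*(-5)*(-5) = 155*(-5) = -775)
x + U = 23016 - 775 = 22241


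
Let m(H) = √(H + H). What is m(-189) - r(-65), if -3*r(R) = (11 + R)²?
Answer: 972 + 3*I*√42 ≈ 972.0 + 19.442*I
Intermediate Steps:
m(H) = √2*√H (m(H) = √(2*H) = √2*√H)
r(R) = -(11 + R)²/3
m(-189) - r(-65) = √2*√(-189) - (-1)*(11 - 65)²/3 = √2*(3*I*√21) - (-1)*(-54)²/3 = 3*I*√42 - (-1)*2916/3 = 3*I*√42 - 1*(-972) = 3*I*√42 + 972 = 972 + 3*I*√42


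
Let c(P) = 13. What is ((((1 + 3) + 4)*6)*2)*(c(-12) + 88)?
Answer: 9696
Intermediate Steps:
((((1 + 3) + 4)*6)*2)*(c(-12) + 88) = ((((1 + 3) + 4)*6)*2)*(13 + 88) = (((4 + 4)*6)*2)*101 = ((8*6)*2)*101 = (48*2)*101 = 96*101 = 9696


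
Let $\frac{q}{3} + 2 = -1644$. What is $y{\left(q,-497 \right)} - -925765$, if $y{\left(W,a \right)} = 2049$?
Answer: $927814$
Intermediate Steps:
$q = -4938$ ($q = -6 + 3 \left(-1644\right) = -6 - 4932 = -4938$)
$y{\left(q,-497 \right)} - -925765 = 2049 - -925765 = 2049 + 925765 = 927814$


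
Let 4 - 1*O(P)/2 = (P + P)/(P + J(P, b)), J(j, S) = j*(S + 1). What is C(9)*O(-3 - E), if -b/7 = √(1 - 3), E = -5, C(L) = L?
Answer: 1212/17 - 42*I*√2/17 ≈ 71.294 - 3.4939*I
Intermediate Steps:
b = -7*I*√2 (b = -7*√(1 - 3) = -7*I*√2 ≈ -9.8995*I)
J(j, S) = j*(1 + S)
O(P) = 8 - 4*P/(P + P*(1 - 7*I*√2)) (O(P) = 8 - 2*(P + P)/(P + P*(1 - 7*I*√2)) = 8 - 2*2*P/(P + P*(1 - 7*I*√2)) = 8 - 4*P/(P + P*(1 - 7*I*√2)))
C(9)*O(-3 - E) = 9*(404/51 - 14*I*√2/51) = 1212/17 - 42*I*√2/17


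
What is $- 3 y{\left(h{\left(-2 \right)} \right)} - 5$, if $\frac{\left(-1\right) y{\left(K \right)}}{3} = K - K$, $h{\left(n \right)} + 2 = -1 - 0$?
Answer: $-5$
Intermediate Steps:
$h{\left(n \right)} = -3$ ($h{\left(n \right)} = -2 - 1 = -3$)
$y{\left(K \right)} = 0$ ($y{\left(K \right)} = - 3 \left(K - K\right) = \left(-3\right) 0 = 0$)
$- 3 y{\left(h{\left(-2 \right)} \right)} - 5 = \left(-3\right) 0 - 5 = 0 - 5 = -5$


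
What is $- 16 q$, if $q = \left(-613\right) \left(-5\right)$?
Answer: $-49040$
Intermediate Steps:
$q = 3065$
$- 16 q = \left(-16\right) 3065 = -49040$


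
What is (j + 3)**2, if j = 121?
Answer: 15376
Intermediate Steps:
(j + 3)**2 = (121 + 3)**2 = 124**2 = 15376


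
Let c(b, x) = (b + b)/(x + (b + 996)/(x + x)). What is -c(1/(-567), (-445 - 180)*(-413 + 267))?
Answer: 365000/9442322439731 ≈ 3.8656e-8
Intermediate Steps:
c(b, x) = 2*b/(x + (996 + b)/(2*x)) (c(b, x) = (2*b)/(x + (996 + b)/((2*x))) = (2*b)/(x + (996 + b)*(1/(2*x))) = (2*b)/(x + (996 + b)/(2*x)) = 2*b/(x + (996 + b)/(2*x)))
-c(1/(-567), (-445 - 180)*(-413 + 267)) = -4*(-445 - 180)*(-413 + 267)/((-567)*(996 + 1/(-567) + 2*((-445 - 180)*(-413 + 267))²)) = -4*(-1)*(-625*(-146))/(567*(996 - 1/567 + 2*(-625*(-146))²)) = -4*(-1)*91250/(567*(996 - 1/567 + 2*91250²)) = -4*(-1)*91250/(567*(996 - 1/567 + 2*8326562500)) = -4*(-1)*91250/(567*(996 - 1/567 + 16653125000)) = -4*(-1)*91250/(567*9442322439731/567) = -4*(-1)*91250*567/(567*9442322439731) = -1*(-365000/9442322439731) = 365000/9442322439731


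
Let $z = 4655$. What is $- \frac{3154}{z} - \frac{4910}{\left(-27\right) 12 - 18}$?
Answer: $\frac{573089}{41895} \approx 13.679$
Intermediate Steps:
$- \frac{3154}{z} - \frac{4910}{\left(-27\right) 12 - 18} = - \frac{3154}{4655} - \frac{4910}{\left(-27\right) 12 - 18} = \left(-3154\right) \frac{1}{4655} - \frac{4910}{-324 - 18} = - \frac{166}{245} - \frac{4910}{-342} = - \frac{166}{245} - - \frac{2455}{171} = - \frac{166}{245} + \frac{2455}{171} = \frac{573089}{41895}$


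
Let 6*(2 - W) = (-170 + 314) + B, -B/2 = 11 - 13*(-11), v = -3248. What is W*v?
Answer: -285824/3 ≈ -95275.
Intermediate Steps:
B = -308 (B = -2*(11 - 13*(-11)) = -2*(11 + 143) = -2*154 = -308)
W = 88/3 (W = 2 - ((-170 + 314) - 308)/6 = 2 - (144 - 308)/6 = 2 - ⅙*(-164) = 2 + 82/3 = 88/3 ≈ 29.333)
W*v = (88/3)*(-3248) = -285824/3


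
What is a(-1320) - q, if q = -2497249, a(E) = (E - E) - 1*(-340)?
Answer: 2497589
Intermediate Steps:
a(E) = 340 (a(E) = 0 + 340 = 340)
a(-1320) - q = 340 - 1*(-2497249) = 340 + 2497249 = 2497589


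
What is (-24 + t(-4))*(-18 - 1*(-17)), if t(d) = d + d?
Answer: 32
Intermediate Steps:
t(d) = 2*d
(-24 + t(-4))*(-18 - 1*(-17)) = (-24 + 2*(-4))*(-18 - 1*(-17)) = (-24 - 8)*(-18 + 17) = -32*(-1) = 32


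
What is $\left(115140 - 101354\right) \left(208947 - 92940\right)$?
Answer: $1599272502$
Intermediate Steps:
$\left(115140 - 101354\right) \left(208947 - 92940\right) = 13786 \cdot 116007 = 1599272502$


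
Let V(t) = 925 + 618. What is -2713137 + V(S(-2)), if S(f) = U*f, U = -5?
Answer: -2711594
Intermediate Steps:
S(f) = -5*f
V(t) = 1543
-2713137 + V(S(-2)) = -2713137 + 1543 = -2711594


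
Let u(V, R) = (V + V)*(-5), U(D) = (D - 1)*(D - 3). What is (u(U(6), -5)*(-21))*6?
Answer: 18900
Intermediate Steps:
U(D) = (-1 + D)*(-3 + D)
u(V, R) = -10*V (u(V, R) = (2*V)*(-5) = -10*V)
(u(U(6), -5)*(-21))*6 = (-10*(3 + 6² - 4*6)*(-21))*6 = (-10*(3 + 36 - 24)*(-21))*6 = (-10*15*(-21))*6 = -150*(-21)*6 = 3150*6 = 18900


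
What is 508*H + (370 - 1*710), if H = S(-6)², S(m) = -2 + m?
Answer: 32172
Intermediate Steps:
H = 64 (H = (-2 - 6)² = (-8)² = 64)
508*H + (370 - 1*710) = 508*64 + (370 - 1*710) = 32512 + (370 - 710) = 32512 - 340 = 32172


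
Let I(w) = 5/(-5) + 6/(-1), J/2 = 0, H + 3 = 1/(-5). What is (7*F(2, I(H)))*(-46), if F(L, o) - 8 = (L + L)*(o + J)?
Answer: 6440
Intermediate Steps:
H = -16/5 (H = -3 + 1/(-5) = -3 - ⅕ = -16/5 ≈ -3.2000)
J = 0 (J = 2*0 = 0)
I(w) = -7 (I(w) = 5*(-⅕) + 6*(-1) = -1 - 6 = -7)
F(L, o) = 8 + 2*L*o (F(L, o) = 8 + (L + L)*(o + 0) = 8 + (2*L)*o = 8 + 2*L*o)
(7*F(2, I(H)))*(-46) = (7*(8 + 2*2*(-7)))*(-46) = (7*(8 - 28))*(-46) = (7*(-20))*(-46) = -140*(-46) = 6440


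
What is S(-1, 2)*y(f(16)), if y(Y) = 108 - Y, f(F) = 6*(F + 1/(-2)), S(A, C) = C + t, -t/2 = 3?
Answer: -60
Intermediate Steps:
t = -6 (t = -2*3 = -6)
S(A, C) = -6 + C (S(A, C) = C - 6 = -6 + C)
f(F) = -3 + 6*F (f(F) = 6*(F - ½) = 6*(-½ + F) = -3 + 6*F)
S(-1, 2)*y(f(16)) = (-6 + 2)*(108 - (-3 + 6*16)) = -4*(108 - (-3 + 96)) = -4*(108 - 1*93) = -4*(108 - 93) = -4*15 = -60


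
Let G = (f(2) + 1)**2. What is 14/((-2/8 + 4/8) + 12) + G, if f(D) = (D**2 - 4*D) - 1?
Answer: 120/7 ≈ 17.143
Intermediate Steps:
f(D) = -1 + D**2 - 4*D
G = 16 (G = ((-1 + 2**2 - 4*2) + 1)**2 = ((-1 + 4 - 8) + 1)**2 = (-5 + 1)**2 = (-4)**2 = 16)
14/((-2/8 + 4/8) + 12) + G = 14/((-2/8 + 4/8) + 12) + 16 = 14/((-2*1/8 + 4*(1/8)) + 12) + 16 = 14/((-1/4 + 1/2) + 12) + 16 = 14/(1/4 + 12) + 16 = 14/(49/4) + 16 = 14*(4/49) + 16 = 8/7 + 16 = 120/7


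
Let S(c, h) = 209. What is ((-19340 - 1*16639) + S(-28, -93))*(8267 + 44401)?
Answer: -1883934360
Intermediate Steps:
((-19340 - 1*16639) + S(-28, -93))*(8267 + 44401) = ((-19340 - 1*16639) + 209)*(8267 + 44401) = ((-19340 - 16639) + 209)*52668 = (-35979 + 209)*52668 = -35770*52668 = -1883934360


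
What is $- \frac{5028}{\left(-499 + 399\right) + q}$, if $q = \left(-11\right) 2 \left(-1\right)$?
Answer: $\frac{838}{13} \approx 64.462$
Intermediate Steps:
$q = 22$ ($q = \left(-22\right) \left(-1\right) = 22$)
$- \frac{5028}{\left(-499 + 399\right) + q} = - \frac{5028}{\left(-499 + 399\right) + 22} = - \frac{5028}{-100 + 22} = - \frac{5028}{-78} = \left(-5028\right) \left(- \frac{1}{78}\right) = \frac{838}{13}$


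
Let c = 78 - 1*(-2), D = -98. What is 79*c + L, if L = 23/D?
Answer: 619337/98 ≈ 6319.8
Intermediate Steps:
c = 80 (c = 78 + 2 = 80)
L = -23/98 (L = 23/(-98) = 23*(-1/98) = -23/98 ≈ -0.23469)
79*c + L = 79*80 - 23/98 = 6320 - 23/98 = 619337/98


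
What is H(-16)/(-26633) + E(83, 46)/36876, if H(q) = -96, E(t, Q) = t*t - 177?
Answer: 45575198/245529627 ≈ 0.18562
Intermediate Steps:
E(t, Q) = -177 + t**2 (E(t, Q) = t**2 - 177 = -177 + t**2)
H(-16)/(-26633) + E(83, 46)/36876 = -96/(-26633) + (-177 + 83**2)/36876 = -96*(-1/26633) + (-177 + 6889)*(1/36876) = 96/26633 + 6712*(1/36876) = 96/26633 + 1678/9219 = 45575198/245529627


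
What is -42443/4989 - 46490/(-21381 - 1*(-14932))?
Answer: -41776297/32174061 ≈ -1.2984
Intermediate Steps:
-42443/4989 - 46490/(-21381 - 1*(-14932)) = -42443*1/4989 - 46490/(-21381 + 14932) = -42443/4989 - 46490/(-6449) = -42443/4989 - 46490*(-1/6449) = -42443/4989 + 46490/6449 = -41776297/32174061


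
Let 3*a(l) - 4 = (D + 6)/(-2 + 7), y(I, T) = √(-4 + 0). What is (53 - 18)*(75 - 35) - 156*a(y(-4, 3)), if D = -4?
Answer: 5856/5 ≈ 1171.2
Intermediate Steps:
y(I, T) = 2*I (y(I, T) = √(-4) = 2*I)
a(l) = 22/15 (a(l) = 4/3 + ((-4 + 6)/(-2 + 7))/3 = 4/3 + (2/5)/3 = 4/3 + (2*(⅕))/3 = 4/3 + (⅓)*(⅖) = 4/3 + 2/15 = 22/15)
(53 - 18)*(75 - 35) - 156*a(y(-4, 3)) = (53 - 18)*(75 - 35) - 156*22/15 = 35*40 - 1144/5 = 1400 - 1144/5 = 5856/5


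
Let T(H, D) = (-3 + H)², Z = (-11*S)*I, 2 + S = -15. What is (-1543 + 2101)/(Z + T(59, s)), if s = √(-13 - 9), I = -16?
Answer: 31/8 ≈ 3.8750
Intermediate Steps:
S = -17 (S = -2 - 15 = -17)
Z = -2992 (Z = -11*(-17)*(-16) = 187*(-16) = -2992)
s = I*√22 (s = √(-22) = I*√22 ≈ 4.6904*I)
(-1543 + 2101)/(Z + T(59, s)) = (-1543 + 2101)/(-2992 + (-3 + 59)²) = 558/(-2992 + 56²) = 558/(-2992 + 3136) = 558/144 = 558*(1/144) = 31/8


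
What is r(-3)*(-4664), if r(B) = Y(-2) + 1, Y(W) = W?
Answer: 4664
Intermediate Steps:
r(B) = -1 (r(B) = -2 + 1 = -1)
r(-3)*(-4664) = -1*(-4664) = 4664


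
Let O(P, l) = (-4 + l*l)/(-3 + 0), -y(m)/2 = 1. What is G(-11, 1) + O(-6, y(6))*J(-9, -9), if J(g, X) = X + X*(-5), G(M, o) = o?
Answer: 1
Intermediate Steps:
y(m) = -2 (y(m) = -2*1 = -2)
J(g, X) = -4*X (J(g, X) = X - 5*X = -4*X)
O(P, l) = 4/3 - l**2/3 (O(P, l) = (-4 + l**2)/(-3) = (-4 + l**2)*(-1/3) = 4/3 - l**2/3)
G(-11, 1) + O(-6, y(6))*J(-9, -9) = 1 + (4/3 - 1/3*(-2)**2)*(-4*(-9)) = 1 + (4/3 - 1/3*4)*36 = 1 + (4/3 - 4/3)*36 = 1 + 0*36 = 1 + 0 = 1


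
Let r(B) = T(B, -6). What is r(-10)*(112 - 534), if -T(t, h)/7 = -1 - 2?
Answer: -8862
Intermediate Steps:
T(t, h) = 21 (T(t, h) = -7*(-1 - 2) = -7*(-3) = 21)
r(B) = 21
r(-10)*(112 - 534) = 21*(112 - 534) = 21*(-422) = -8862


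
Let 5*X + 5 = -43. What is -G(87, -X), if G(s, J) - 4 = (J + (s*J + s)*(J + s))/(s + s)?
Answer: -748251/1450 ≈ -516.04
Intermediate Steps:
X = -48/5 (X = -1 + (1/5)*(-43) = -1 - 43/5 = -48/5 ≈ -9.6000)
G(s, J) = 4 + (J + (J + s)*(s + J*s))/(2*s) (G(s, J) = 4 + (J + (s*J + s)*(J + s))/(s + s) = 4 + (J + (J*s + s)*(J + s))/((2*s)) = 4 + (J + (s + J*s)*(J + s))*(1/(2*s)) = 4 + (J + (J + s)*(s + J*s))*(1/(2*s)) = 4 + (J + (J + s)*(s + J*s))/(2*s))
-G(87, -X) = -(-1*(-48/5) + 87*(8 - 1*(-48/5) + 87 + (-1*(-48/5))**2 - 1*(-48/5)*87))/(2*87) = -(48/5 + 87*(8 + 48/5 + 87 + (48/5)**2 + (48/5)*87))/(2*87) = -(48/5 + 87*(8 + 48/5 + 87 + 2304/25 + 4176/5))/(2*87) = -(48/5 + 87*(25799/25))/(2*87) = -(48/5 + 2244513/25)/(2*87) = -2244753/(2*87*25) = -1*748251/1450 = -748251/1450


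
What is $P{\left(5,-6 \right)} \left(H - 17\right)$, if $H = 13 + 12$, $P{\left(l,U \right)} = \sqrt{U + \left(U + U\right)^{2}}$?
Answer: $8 \sqrt{138} \approx 93.979$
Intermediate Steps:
$P{\left(l,U \right)} = \sqrt{U + 4 U^{2}}$ ($P{\left(l,U \right)} = \sqrt{U + \left(2 U\right)^{2}} = \sqrt{U + 4 U^{2}}$)
$H = 25$
$P{\left(5,-6 \right)} \left(H - 17\right) = \sqrt{- 6 \left(1 + 4 \left(-6\right)\right)} \left(25 - 17\right) = \sqrt{- 6 \left(1 - 24\right)} 8 = \sqrt{\left(-6\right) \left(-23\right)} 8 = \sqrt{138} \cdot 8 = 8 \sqrt{138}$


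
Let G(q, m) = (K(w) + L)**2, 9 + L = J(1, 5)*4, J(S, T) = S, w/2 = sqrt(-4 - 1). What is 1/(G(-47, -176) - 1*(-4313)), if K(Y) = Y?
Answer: I/(2*(10*sqrt(5) + 2159*I)) ≈ 0.00023156 + 2.3983e-6*I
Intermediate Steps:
w = 2*I*sqrt(5) (w = 2*sqrt(-4 - 1) = 2*sqrt(-5) = 2*(I*sqrt(5)) = 2*I*sqrt(5) ≈ 4.4721*I)
L = -5 (L = -9 + 1*4 = -9 + 4 = -5)
G(q, m) = (-5 + 2*I*sqrt(5))**2 (G(q, m) = (2*I*sqrt(5) - 5)**2 = (-5 + 2*I*sqrt(5))**2)
1/(G(-47, -176) - 1*(-4313)) = 1/((5 - 20*I*sqrt(5)) - 1*(-4313)) = 1/((5 - 20*I*sqrt(5)) + 4313) = 1/(4318 - 20*I*sqrt(5))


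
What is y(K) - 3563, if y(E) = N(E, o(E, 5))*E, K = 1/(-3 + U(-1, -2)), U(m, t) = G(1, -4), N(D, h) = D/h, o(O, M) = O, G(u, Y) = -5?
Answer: -28505/8 ≈ -3563.1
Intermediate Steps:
U(m, t) = -5
K = -1/8 (K = 1/(-3 - 5) = 1/(-8) = -1/8 ≈ -0.12500)
y(E) = E (y(E) = (E/E)*E = 1*E = E)
y(K) - 3563 = -1/8 - 3563 = -28505/8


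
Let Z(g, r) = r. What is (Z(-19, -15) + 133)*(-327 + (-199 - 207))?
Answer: -86494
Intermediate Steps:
(Z(-19, -15) + 133)*(-327 + (-199 - 207)) = (-15 + 133)*(-327 + (-199 - 207)) = 118*(-327 - 406) = 118*(-733) = -86494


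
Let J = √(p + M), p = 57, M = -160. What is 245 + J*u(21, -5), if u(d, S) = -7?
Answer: 245 - 7*I*√103 ≈ 245.0 - 71.042*I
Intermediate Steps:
J = I*√103 (J = √(57 - 160) = √(-103) = I*√103 ≈ 10.149*I)
245 + J*u(21, -5) = 245 + (I*√103)*(-7) = 245 - 7*I*√103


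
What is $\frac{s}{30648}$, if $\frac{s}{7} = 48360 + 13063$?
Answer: $\frac{429961}{30648} \approx 14.029$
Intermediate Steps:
$s = 429961$ ($s = 7 \left(48360 + 13063\right) = 7 \cdot 61423 = 429961$)
$\frac{s}{30648} = \frac{429961}{30648}$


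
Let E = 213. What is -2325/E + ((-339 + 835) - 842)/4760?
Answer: -1856783/168980 ≈ -10.988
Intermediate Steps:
-2325/E + ((-339 + 835) - 842)/4760 = -2325/213 + ((-339 + 835) - 842)/4760 = -2325*1/213 + (496 - 842)*(1/4760) = -775/71 - 346*1/4760 = -775/71 - 173/2380 = -1856783/168980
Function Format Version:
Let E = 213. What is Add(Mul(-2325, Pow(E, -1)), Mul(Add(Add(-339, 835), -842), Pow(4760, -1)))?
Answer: Rational(-1856783, 168980) ≈ -10.988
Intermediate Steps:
Add(Mul(-2325, Pow(E, -1)), Mul(Add(Add(-339, 835), -842), Pow(4760, -1))) = Add(Mul(-2325, Pow(213, -1)), Mul(Add(Add(-339, 835), -842), Pow(4760, -1))) = Add(Mul(-2325, Rational(1, 213)), Mul(Add(496, -842), Rational(1, 4760))) = Add(Rational(-775, 71), Mul(-346, Rational(1, 4760))) = Add(Rational(-775, 71), Rational(-173, 2380)) = Rational(-1856783, 168980)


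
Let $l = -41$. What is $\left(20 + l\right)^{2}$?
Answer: $441$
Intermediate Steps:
$\left(20 + l\right)^{2} = \left(20 - 41\right)^{2} = \left(-21\right)^{2} = 441$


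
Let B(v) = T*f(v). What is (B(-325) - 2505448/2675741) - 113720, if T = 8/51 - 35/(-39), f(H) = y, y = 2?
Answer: -67246350709622/591338761 ≈ -1.1372e+5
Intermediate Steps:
f(H) = 2
T = 233/221 (T = 8*(1/51) - 35*(-1/39) = 8/51 + 35/39 = 233/221 ≈ 1.0543)
B(v) = 466/221 (B(v) = (233/221)*2 = 466/221)
(B(-325) - 2505448/2675741) - 113720 = (466/221 - 2505448/2675741) - 113720 = 693191298/591338761 - 113720 = -67246350709622/591338761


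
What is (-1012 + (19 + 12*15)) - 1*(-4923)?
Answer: 4110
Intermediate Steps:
(-1012 + (19 + 12*15)) - 1*(-4923) = (-1012 + (19 + 180)) + 4923 = (-1012 + 199) + 4923 = -813 + 4923 = 4110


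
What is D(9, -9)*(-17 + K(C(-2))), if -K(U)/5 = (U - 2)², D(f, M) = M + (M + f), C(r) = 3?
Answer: 198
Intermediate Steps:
D(f, M) = f + 2*M
K(U) = -5*(-2 + U)² (K(U) = -5*(U - 2)² = -5*(-2 + U)²)
D(9, -9)*(-17 + K(C(-2))) = (9 + 2*(-9))*(-17 - 5*(-2 + 3)²) = (9 - 18)*(-17 - 5*1²) = -9*(-17 - 5*1) = -9*(-17 - 5) = -9*(-22) = 198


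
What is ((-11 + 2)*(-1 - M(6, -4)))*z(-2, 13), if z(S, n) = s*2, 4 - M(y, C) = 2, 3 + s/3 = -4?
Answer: -1134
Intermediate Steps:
s = -21 (s = -9 + 3*(-4) = -9 - 12 = -21)
M(y, C) = 2 (M(y, C) = 4 - 1*2 = 4 - 2 = 2)
z(S, n) = -42 (z(S, n) = -21*2 = -42)
((-11 + 2)*(-1 - M(6, -4)))*z(-2, 13) = ((-11 + 2)*(-1 - 1*2))*(-42) = -9*(-1 - 2)*(-42) = -9*(-3)*(-42) = 27*(-42) = -1134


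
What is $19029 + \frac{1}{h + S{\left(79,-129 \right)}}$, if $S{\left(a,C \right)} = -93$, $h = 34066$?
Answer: $\frac{646472218}{33973} \approx 19029.0$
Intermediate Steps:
$19029 + \frac{1}{h + S{\left(79,-129 \right)}} = 19029 + \frac{1}{34066 - 93} = 19029 + \frac{1}{33973} = \frac{646472218}{33973}$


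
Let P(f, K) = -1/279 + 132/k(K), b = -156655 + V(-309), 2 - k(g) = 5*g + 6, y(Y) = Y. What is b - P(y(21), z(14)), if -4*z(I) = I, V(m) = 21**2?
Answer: -4842937/31 ≈ -1.5622e+5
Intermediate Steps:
k(g) = -4 - 5*g (k(g) = 2 - (5*g + 6) = 2 - (6 + 5*g) = 2 + (-6 - 5*g) = -4 - 5*g)
V(m) = 441
z(I) = -I/4
b = -156214 (b = -156655 + 441 = -156214)
P(f, K) = -1/279 + 132/(-4 - 5*K)
b - P(y(21), z(14)) = -156214 - (-36832 - (-5)*14/4)/(279*(4 + 5*(-1/4*14))) = -156214 - (-36832 - 5*(-7/2))/(279*(4 + 5*(-7/2))) = -156214 - (-36832 + 35/2)/(279*(4 - 35/2)) = -156214 - (-73629)/(279*(-27/2)*2) = -156214 - (-2)*(-73629)/(279*27*2) = -156214 - 1*303/31 = -156214 - 303/31 = -4842937/31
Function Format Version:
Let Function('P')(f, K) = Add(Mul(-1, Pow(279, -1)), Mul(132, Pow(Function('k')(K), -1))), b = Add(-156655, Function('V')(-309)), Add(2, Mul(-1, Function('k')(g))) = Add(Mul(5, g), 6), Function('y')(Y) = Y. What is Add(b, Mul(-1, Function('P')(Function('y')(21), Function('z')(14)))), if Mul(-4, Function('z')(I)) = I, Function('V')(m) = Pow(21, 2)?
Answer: Rational(-4842937, 31) ≈ -1.5622e+5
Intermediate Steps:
Function('k')(g) = Add(-4, Mul(-5, g)) (Function('k')(g) = Add(2, Mul(-1, Add(Mul(5, g), 6))) = Add(2, Mul(-1, Add(6, Mul(5, g)))) = Add(2, Add(-6, Mul(-5, g))) = Add(-4, Mul(-5, g)))
Function('V')(m) = 441
Function('z')(I) = Mul(Rational(-1, 4), I)
b = -156214 (b = Add(-156655, 441) = -156214)
Function('P')(f, K) = Add(Rational(-1, 279), Mul(132, Pow(Add(-4, Mul(-5, K)), -1))) (Function('P')(f, K) = Add(Mul(-1, Pow(279, -1)), Mul(132, Pow(Add(-4, Mul(-5, K)), -1))) = Add(Mul(-1, Rational(1, 279)), Mul(132, Pow(Add(-4, Mul(-5, K)), -1))) = Add(Rational(-1, 279), Mul(132, Pow(Add(-4, Mul(-5, K)), -1))))
Add(b, Mul(-1, Function('P')(Function('y')(21), Function('z')(14)))) = Add(-156214, Mul(-1, Mul(Rational(1, 279), Pow(Add(4, Mul(5, Mul(Rational(-1, 4), 14))), -1), Add(-36832, Mul(-5, Mul(Rational(-1, 4), 14)))))) = Add(-156214, Mul(-1, Mul(Rational(1, 279), Pow(Add(4, Mul(5, Rational(-7, 2))), -1), Add(-36832, Mul(-5, Rational(-7, 2)))))) = Add(-156214, Mul(-1, Mul(Rational(1, 279), Pow(Add(4, Rational(-35, 2)), -1), Add(-36832, Rational(35, 2))))) = Add(-156214, Mul(-1, Mul(Rational(1, 279), Pow(Rational(-27, 2), -1), Rational(-73629, 2)))) = Add(-156214, Mul(-1, Mul(Rational(1, 279), Rational(-2, 27), Rational(-73629, 2)))) = Add(-156214, Mul(-1, Rational(303, 31))) = Add(-156214, Rational(-303, 31)) = Rational(-4842937, 31)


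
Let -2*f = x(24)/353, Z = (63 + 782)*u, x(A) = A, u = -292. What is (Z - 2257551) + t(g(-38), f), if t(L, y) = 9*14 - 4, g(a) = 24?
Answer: -2504169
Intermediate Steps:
Z = -246740 (Z = (63 + 782)*(-292) = 845*(-292) = -246740)
f = -12/353 ≈ -0.033994
t(L, y) = 122 (t(L, y) = 126 - 4 = 122)
(Z - 2257551) + t(g(-38), f) = (-246740 - 2257551) + 122 = -2504291 + 122 = -2504169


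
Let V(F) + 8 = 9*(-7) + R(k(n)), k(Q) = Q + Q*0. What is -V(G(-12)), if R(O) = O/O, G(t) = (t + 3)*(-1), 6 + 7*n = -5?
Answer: 70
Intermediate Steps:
n = -11/7 (n = -6/7 + (⅐)*(-5) = -6/7 - 5/7 = -11/7 ≈ -1.5714)
k(Q) = Q (k(Q) = Q + 0 = Q)
G(t) = -3 - t (G(t) = (3 + t)*(-1) = -3 - t)
R(O) = 1
V(F) = -70 (V(F) = -8 + (9*(-7) + 1) = -8 + (-63 + 1) = -8 - 62 = -70)
-V(G(-12)) = -1*(-70) = 70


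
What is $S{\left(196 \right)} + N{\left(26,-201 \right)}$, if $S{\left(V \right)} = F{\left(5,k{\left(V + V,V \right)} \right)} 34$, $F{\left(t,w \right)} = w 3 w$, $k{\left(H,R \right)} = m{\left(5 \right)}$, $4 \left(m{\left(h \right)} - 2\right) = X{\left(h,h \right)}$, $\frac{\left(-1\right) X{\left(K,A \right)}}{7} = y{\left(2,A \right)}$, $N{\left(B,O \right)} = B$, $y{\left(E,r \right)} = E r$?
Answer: $\frac{49063}{2} \approx 24532.0$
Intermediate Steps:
$X{\left(K,A \right)} = - 14 A$ ($X{\left(K,A \right)} = - 7 \cdot 2 A = - 14 A$)
$m{\left(h \right)} = 2 - \frac{7 h}{2}$ ($m{\left(h \right)} = 2 + \frac{\left(-14\right) h}{4} = 2 - \frac{7 h}{2}$)
$k{\left(H,R \right)} = - \frac{31}{2}$ ($k{\left(H,R \right)} = 2 - \frac{35}{2} = - \frac{31}{2}$)
$F{\left(t,w \right)} = 3 w^{2}$ ($F{\left(t,w \right)} = 3 w w = 3 w^{2}$)
$S{\left(V \right)} = \frac{49011}{2}$ ($S{\left(V \right)} = 3 \left(- \frac{31}{2}\right)^{2} \cdot 34 = 3 \cdot \frac{961}{4} \cdot 34 = \frac{2883}{4} \cdot 34 = \frac{49011}{2}$)
$S{\left(196 \right)} + N{\left(26,-201 \right)} = \frac{49011}{2} + 26 = \frac{49063}{2}$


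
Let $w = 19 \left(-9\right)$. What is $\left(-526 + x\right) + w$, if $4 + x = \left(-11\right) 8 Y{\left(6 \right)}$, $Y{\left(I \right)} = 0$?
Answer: $-701$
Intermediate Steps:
$w = -171$
$x = -4$ ($x = -4 + \left(-11\right) 8 \cdot 0 = -4 - 0 = -4 + 0 = -4$)
$\left(-526 + x\right) + w = \left(-526 - 4\right) - 171 = -530 - 171 = -701$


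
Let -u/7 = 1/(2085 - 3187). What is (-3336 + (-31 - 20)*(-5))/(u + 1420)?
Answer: -3395262/1564847 ≈ -2.1697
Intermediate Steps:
u = 7/1102 (u = -7/(2085 - 3187) = -7/(-1102) = -7*(-1/1102) = 7/1102 ≈ 0.0063521)
(-3336 + (-31 - 20)*(-5))/(u + 1420) = (-3336 + (-31 - 20)*(-5))/(7/1102 + 1420) = (-3336 - 51*(-5))/(1564847/1102) = (-3336 + 255)*(1102/1564847) = -3081*1102/1564847 = -3395262/1564847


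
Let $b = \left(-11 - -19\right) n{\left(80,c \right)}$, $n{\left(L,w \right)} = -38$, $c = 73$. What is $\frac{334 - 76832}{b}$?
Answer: $\frac{38249}{152} \approx 251.64$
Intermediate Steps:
$b = -304$ ($b = \left(-11 - -19\right) \left(-38\right) = \left(-11 + 19\right) \left(-38\right) = 8 \left(-38\right) = -304$)
$\frac{334 - 76832}{b} = \frac{334 - 76832}{-304} = \left(334 - 76832\right) \left(- \frac{1}{304}\right) = \left(-76498\right) \left(- \frac{1}{304}\right) = \frac{38249}{152}$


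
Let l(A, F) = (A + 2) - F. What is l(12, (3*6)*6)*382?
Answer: -35908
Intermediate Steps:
l(A, F) = 2 + A - F (l(A, F) = (2 + A) - F = 2 + A - F)
l(12, (3*6)*6)*382 = (2 + 12 - 3*6*6)*382 = (2 + 12 - 18*6)*382 = (2 + 12 - 1*108)*382 = (2 + 12 - 108)*382 = -94*382 = -35908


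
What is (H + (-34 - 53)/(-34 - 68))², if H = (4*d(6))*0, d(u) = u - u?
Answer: 841/1156 ≈ 0.72751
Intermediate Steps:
d(u) = 0
H = 0 (H = (4*0)*0 = 0*0 = 0)
(H + (-34 - 53)/(-34 - 68))² = (0 + (-34 - 53)/(-34 - 68))² = (0 - 87/(-102))² = (0 - 87*(-1/102))² = (0 + 29/34)² = (29/34)² = 841/1156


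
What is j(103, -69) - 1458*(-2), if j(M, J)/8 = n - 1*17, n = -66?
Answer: 2252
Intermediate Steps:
j(M, J) = -664 (j(M, J) = 8*(-66 - 1*17) = 8*(-66 - 17) = 8*(-83) = -664)
j(103, -69) - 1458*(-2) = -664 - 1458*(-2) = -664 - 243*(-12) = -664 + 2916 = 2252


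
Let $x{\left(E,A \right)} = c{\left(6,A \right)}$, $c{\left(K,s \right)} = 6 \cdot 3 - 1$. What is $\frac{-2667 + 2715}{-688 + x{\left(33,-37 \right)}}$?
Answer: $- \frac{48}{671} \approx -0.071535$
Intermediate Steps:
$c{\left(K,s \right)} = 17$ ($c{\left(K,s \right)} = 18 - 1 = 17$)
$x{\left(E,A \right)} = 17$
$\frac{-2667 + 2715}{-688 + x{\left(33,-37 \right)}} = \frac{-2667 + 2715}{-688 + 17} = \frac{48}{-671} = 48 \left(- \frac{1}{671}\right) = - \frac{48}{671}$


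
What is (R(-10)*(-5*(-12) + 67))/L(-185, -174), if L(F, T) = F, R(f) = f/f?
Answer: -127/185 ≈ -0.68649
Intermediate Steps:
R(f) = 1
(R(-10)*(-5*(-12) + 67))/L(-185, -174) = (1*(-5*(-12) + 67))/(-185) = (1*(60 + 67))*(-1/185) = (1*127)*(-1/185) = 127*(-1/185) = -127/185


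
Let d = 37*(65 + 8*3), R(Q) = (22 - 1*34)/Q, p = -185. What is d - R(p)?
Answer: 609193/185 ≈ 3292.9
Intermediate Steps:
R(Q) = -12/Q (R(Q) = (22 - 34)/Q = -12/Q)
d = 3293 (d = 37*(65 + 24) = 37*89 = 3293)
d - R(p) = 3293 - (-12)/(-185) = 3293 - (-12)*(-1)/185 = 3293 - 1*12/185 = 3293 - 12/185 = 609193/185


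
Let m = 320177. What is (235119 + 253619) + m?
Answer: 808915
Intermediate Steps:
(235119 + 253619) + m = (235119 + 253619) + 320177 = 488738 + 320177 = 808915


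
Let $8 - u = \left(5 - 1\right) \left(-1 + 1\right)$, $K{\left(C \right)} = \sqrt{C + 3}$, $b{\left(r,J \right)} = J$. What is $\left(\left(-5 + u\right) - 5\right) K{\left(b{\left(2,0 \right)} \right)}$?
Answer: $- 2 \sqrt{3} \approx -3.4641$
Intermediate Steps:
$K{\left(C \right)} = \sqrt{3 + C}$
$u = 8$ ($u = 8 - \left(5 - 1\right) \left(-1 + 1\right) = 8 - 4 \cdot 0 = 8 - 0 = 8 + 0 = 8$)
$\left(\left(-5 + u\right) - 5\right) K{\left(b{\left(2,0 \right)} \right)} = \left(\left(-5 + 8\right) - 5\right) \sqrt{3 + 0} = \left(3 - 5\right) \sqrt{3} = - 2 \sqrt{3}$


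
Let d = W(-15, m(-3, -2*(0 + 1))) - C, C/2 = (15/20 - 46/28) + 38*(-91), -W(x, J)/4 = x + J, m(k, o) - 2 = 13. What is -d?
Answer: -96849/14 ≈ -6917.8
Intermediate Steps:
m(k, o) = 15 (m(k, o) = 2 + 13 = 15)
W(x, J) = -4*J - 4*x (W(x, J) = -4*(x + J) = -4*(J + x) = -4*J - 4*x)
C = -96849/14 (C = 2*((15/20 - 46/28) + 38*(-91)) = 2*((15*(1/20) - 46*1/28) - 3458) = 2*((3/4 - 23/14) - 3458) = 2*(-25/28 - 3458) = 2*(-96849/28) = -96849/14 ≈ -6917.8)
d = 96849/14 (d = (-4*15 - 4*(-15)) - 1*(-96849/14) = (-60 + 60) + 96849/14 = 0 + 96849/14 = 96849/14 ≈ 6917.8)
-d = -1*96849/14 = -96849/14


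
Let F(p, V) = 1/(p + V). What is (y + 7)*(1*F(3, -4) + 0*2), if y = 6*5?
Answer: -37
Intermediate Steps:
y = 30
F(p, V) = 1/(V + p)
(y + 7)*(1*F(3, -4) + 0*2) = (30 + 7)*(1/(-4 + 3) + 0*2) = 37*(1/(-1) + 0) = 37*(1*(-1) + 0) = 37*(-1 + 0) = 37*(-1) = -37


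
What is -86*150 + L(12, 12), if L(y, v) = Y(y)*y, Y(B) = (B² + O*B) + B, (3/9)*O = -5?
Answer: -13188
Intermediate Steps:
O = -15 (O = 3*(-5) = -15)
Y(B) = B² - 14*B (Y(B) = (B² - 15*B) + B = B² - 14*B)
L(y, v) = y²*(-14 + y) (L(y, v) = (y*(-14 + y))*y = y²*(-14 + y))
-86*150 + L(12, 12) = -86*150 + 12²*(-14 + 12) = -12900 + 144*(-2) = -12900 - 288 = -13188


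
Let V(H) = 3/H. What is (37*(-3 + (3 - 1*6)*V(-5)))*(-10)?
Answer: 444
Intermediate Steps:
(37*(-3 + (3 - 1*6)*V(-5)))*(-10) = (37*(-3 + (3 - 1*6)*(3/(-5))))*(-10) = (37*(-3 + (3 - 6)*(3*(-1/5))))*(-10) = (37*(-3 - 3*(-3/5)))*(-10) = (37*(-3 + 9/5))*(-10) = (37*(-6/5))*(-10) = -222/5*(-10) = 444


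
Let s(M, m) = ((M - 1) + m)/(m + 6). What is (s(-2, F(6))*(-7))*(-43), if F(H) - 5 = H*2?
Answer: 4214/23 ≈ 183.22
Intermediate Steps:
F(H) = 5 + 2*H (F(H) = 5 + H*2 = 5 + 2*H)
s(M, m) = (-1 + M + m)/(6 + m) (s(M, m) = ((-1 + M) + m)/(6 + m) = (-1 + M + m)/(6 + m))
(s(-2, F(6))*(-7))*(-43) = (((-1 - 2 + (5 + 2*6))/(6 + (5 + 2*6)))*(-7))*(-43) = (((-1 - 2 + (5 + 12))/(6 + (5 + 12)))*(-7))*(-43) = (((-1 - 2 + 17)/(6 + 17))*(-7))*(-43) = ((14/23)*(-7))*(-43) = -98/23*(-43) = 4214/23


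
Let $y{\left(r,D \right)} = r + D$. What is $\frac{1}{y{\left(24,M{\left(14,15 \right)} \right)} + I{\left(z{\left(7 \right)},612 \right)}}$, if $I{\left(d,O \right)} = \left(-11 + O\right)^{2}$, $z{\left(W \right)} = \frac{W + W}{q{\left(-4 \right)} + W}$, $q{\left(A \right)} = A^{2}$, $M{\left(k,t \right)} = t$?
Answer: $\frac{1}{361240} \approx 2.7682 \cdot 10^{-6}$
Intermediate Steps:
$y{\left(r,D \right)} = D + r$
$z{\left(W \right)} = \frac{2 W}{16 + W}$ ($z{\left(W \right)} = \frac{W + W}{\left(-4\right)^{2} + W} = \frac{2 W}{16 + W}$)
$\frac{1}{y{\left(24,M{\left(14,15 \right)} \right)} + I{\left(z{\left(7 \right)},612 \right)}} = \frac{1}{\left(15 + 24\right) + \left(-11 + 612\right)^{2}} = \frac{1}{39 + 601^{2}} = \frac{1}{39 + 361201} = \frac{1}{361240}$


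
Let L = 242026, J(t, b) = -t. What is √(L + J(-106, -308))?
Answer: 2*√60533 ≈ 492.07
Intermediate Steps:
√(L + J(-106, -308)) = √(242026 - 1*(-106)) = √(242026 + 106) = √242132 = 2*√60533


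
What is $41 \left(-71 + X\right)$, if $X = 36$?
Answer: $-1435$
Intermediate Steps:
$41 \left(-71 + X\right) = 41 \left(-71 + 36\right) = 41 \left(-35\right) = -1435$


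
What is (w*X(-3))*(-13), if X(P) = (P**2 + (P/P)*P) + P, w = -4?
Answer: 156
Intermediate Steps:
X(P) = P**2 + 2*P (X(P) = (P**2 + 1*P) + P = (P**2 + P) + P = (P + P**2) + P = P**2 + 2*P)
(w*X(-3))*(-13) = -(-12)*(2 - 3)*(-13) = -(-12)*(-1)*(-13) = -4*3*(-13) = -12*(-13) = 156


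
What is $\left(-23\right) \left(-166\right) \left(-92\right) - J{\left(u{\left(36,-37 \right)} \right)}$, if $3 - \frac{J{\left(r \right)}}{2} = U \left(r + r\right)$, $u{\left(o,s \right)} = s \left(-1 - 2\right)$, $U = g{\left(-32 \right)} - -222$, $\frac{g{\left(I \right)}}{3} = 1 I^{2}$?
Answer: $1111274$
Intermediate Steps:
$g{\left(I \right)} = 3 I^{2}$ ($g{\left(I \right)} = 3 \cdot 1 I^{2} = 3 I^{2}$)
$U = 3294$ ($U = 3 \left(-32\right)^{2} - -222 = 3 \cdot 1024 + 222 = 3072 + 222 = 3294$)
$u{\left(o,s \right)} = - 3 s$ ($u{\left(o,s \right)} = s \left(-3\right) = - 3 s$)
$J{\left(r \right)} = 6 - 13176 r$ ($J{\left(r \right)} = 6 - 2 \cdot 3294 \left(r + r\right) = 6 - 2 \cdot 3294 \cdot 2 r = 6 - 2 \cdot 6588 r = 6 - 13176 r$)
$\left(-23\right) \left(-166\right) \left(-92\right) - J{\left(u{\left(36,-37 \right)} \right)} = \left(-23\right) \left(-166\right) \left(-92\right) - \left(6 - 13176 \left(\left(-3\right) \left(-37\right)\right)\right) = 3818 \left(-92\right) - \left(6 - 1462536\right) = -351256 - \left(6 - 1462536\right) = -351256 - -1462530 = -351256 + 1462530 = 1111274$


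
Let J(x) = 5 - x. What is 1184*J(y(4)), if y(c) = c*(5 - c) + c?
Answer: -3552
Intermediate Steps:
y(c) = c + c*(5 - c)
1184*J(y(4)) = 1184*(5 - 4*(6 - 1*4)) = 1184*(5 - 4*(6 - 4)) = 1184*(5 - 4*2) = 1184*(5 - 1*8) = 1184*(5 - 8) = 1184*(-3) = -3552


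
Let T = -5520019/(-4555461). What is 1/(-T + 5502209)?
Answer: 4555461/25065092993330 ≈ 1.8175e-7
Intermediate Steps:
T = 5520019/4555461 (T = -5520019*(-1/4555461) = 5520019/4555461 ≈ 1.2117)
1/(-T + 5502209) = 1/(-1*5520019/4555461 + 5502209) = 1/(-5520019/4555461 + 5502209) = 1/(25065092993330/4555461) = 4555461/25065092993330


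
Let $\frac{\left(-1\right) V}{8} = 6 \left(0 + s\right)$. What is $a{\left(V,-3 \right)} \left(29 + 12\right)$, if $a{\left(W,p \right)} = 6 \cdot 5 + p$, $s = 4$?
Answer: $1107$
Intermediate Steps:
$V = -192$ ($V = - 8 \cdot 6 \left(0 + 4\right) = - 8 \cdot 6 \cdot 4 = \left(-8\right) 24 = -192$)
$a{\left(W,p \right)} = 30 + p$
$a{\left(V,-3 \right)} \left(29 + 12\right) = \left(30 - 3\right) \left(29 + 12\right) = 27 \cdot 41 = 1107$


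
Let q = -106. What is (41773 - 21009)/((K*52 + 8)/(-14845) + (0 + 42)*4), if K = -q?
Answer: 15412079/124422 ≈ 123.87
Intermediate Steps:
K = 106 (K = -1*(-106) = 106)
(41773 - 21009)/((K*52 + 8)/(-14845) + (0 + 42)*4) = (41773 - 21009)/((106*52 + 8)/(-14845) + (0 + 42)*4) = 20764/((5512 + 8)*(-1/14845) + 42*4) = 20764/(5520*(-1/14845) + 168) = 20764/(-1104/2969 + 168) = 20764/(497688/2969) = 20764*(2969/497688) = 15412079/124422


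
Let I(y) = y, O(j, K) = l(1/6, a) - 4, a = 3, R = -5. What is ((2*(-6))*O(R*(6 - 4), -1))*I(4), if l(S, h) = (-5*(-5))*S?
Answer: -8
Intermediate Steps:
l(S, h) = 25*S
O(j, K) = ⅙ (O(j, K) = 25/6 - 4 = ⅙)
((2*(-6))*O(R*(6 - 4), -1))*I(4) = ((2*(-6))*(⅙))*4 = -12*⅙*4 = -2*4 = -8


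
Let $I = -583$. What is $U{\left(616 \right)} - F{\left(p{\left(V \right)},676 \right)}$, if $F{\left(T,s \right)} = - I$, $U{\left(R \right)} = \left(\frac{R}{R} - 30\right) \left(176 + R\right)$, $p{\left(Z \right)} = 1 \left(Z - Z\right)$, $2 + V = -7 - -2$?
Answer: $-23551$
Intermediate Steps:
$V = -7$ ($V = -2 - 5 = -7$)
$p{\left(Z \right)} = 0$ ($p{\left(Z \right)} = 1 \cdot 0 = 0$)
$U{\left(R \right)} = -5104 - 29 R$ ($U{\left(R \right)} = \left(1 - 30\right) \left(176 + R\right) = - 29 \left(176 + R\right) = -5104 - 29 R$)
$F{\left(T,s \right)} = 583$ ($F{\left(T,s \right)} = \left(-1\right) \left(-583\right) = 583$)
$U{\left(616 \right)} - F{\left(p{\left(V \right)},676 \right)} = \left(-5104 - 17864\right) - 583 = -22968 - 583 = -23551$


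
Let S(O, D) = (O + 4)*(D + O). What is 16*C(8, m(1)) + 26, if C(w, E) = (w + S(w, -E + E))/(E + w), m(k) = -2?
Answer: 910/3 ≈ 303.33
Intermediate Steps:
S(O, D) = (4 + O)*(D + O)
C(w, E) = (w² + 5*w)/(E + w) (C(w, E) = (w + (w² + 4*(-E + E) + 4*w + (-E + E)*w))/(E + w) = (w + (w² + 4*0 + 4*w + 0*w))/(E + w) = (w + (w² + 0 + 4*w + 0))/(E + w) = (w + (w² + 4*w))/(E + w) = (w² + 5*w)/(E + w))
16*C(8, m(1)) + 26 = 16*(8*(5 + 8)/(-2 + 8)) + 26 = 16*(8*13/6) + 26 = 16*(8*(⅙)*13) + 26 = 16*(52/3) + 26 = 832/3 + 26 = 910/3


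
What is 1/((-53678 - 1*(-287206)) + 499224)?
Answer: 1/732752 ≈ 1.3647e-6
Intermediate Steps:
1/((-53678 - 1*(-287206)) + 499224) = 1/((-53678 + 287206) + 499224) = 1/(233528 + 499224) = 1/732752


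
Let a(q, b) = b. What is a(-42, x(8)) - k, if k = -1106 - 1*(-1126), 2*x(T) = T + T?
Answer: -12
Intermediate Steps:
x(T) = T (x(T) = (T + T)/2 = (2*T)/2 = T)
k = 20 (k = -1106 + 1126 = 20)
a(-42, x(8)) - k = 8 - 1*20 = 8 - 20 = -12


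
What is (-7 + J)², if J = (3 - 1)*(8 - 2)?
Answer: 25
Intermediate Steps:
J = 12 (J = 2*6 = 12)
(-7 + J)² = (-7 + 12)² = 5² = 25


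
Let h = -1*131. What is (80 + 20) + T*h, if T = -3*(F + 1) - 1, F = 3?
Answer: 1803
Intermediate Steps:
h = -131
T = -13 (T = -3*(3 + 1) - 1 = -3*4 - 1 = -12 - 1 = -13)
(80 + 20) + T*h = (80 + 20) - 13*(-131) = 100 + 1703 = 1803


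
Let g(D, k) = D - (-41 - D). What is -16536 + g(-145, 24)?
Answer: -16785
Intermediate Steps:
g(D, k) = 41 + 2*D (g(D, k) = D + (41 + D) = 41 + 2*D)
-16536 + g(-145, 24) = -16536 + (41 + 2*(-145)) = -16536 + (41 - 290) = -16536 - 249 = -16785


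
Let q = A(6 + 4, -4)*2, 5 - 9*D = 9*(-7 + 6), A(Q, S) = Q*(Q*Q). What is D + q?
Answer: 18014/9 ≈ 2001.6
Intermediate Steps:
A(Q, S) = Q³ (A(Q, S) = Q*Q² = Q³)
D = 14/9 (D = 5/9 - (-7 + 6) = 5/9 - (-1) = 5/9 - ⅑*(-9) = 5/9 + 1 = 14/9 ≈ 1.5556)
q = 2000 (q = (6 + 4)³*2 = 10³*2 = 1000*2 = 2000)
D + q = 14/9 + 2000 = 18014/9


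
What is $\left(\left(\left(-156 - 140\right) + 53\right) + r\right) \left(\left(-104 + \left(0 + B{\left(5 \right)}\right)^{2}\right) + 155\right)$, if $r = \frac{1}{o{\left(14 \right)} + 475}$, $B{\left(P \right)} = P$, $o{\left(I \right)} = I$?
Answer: $- \frac{9030776}{489} \approx -18468.0$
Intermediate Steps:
$r = \frac{1}{489}$ ($r = \frac{1}{14 + 475} = \frac{1}{489} \approx 0.002045$)
$\left(\left(\left(-156 - 140\right) + 53\right) + r\right) \left(\left(-104 + \left(0 + B{\left(5 \right)}\right)^{2}\right) + 155\right) = \left(\left(\left(-156 - 140\right) + 53\right) + \frac{1}{489}\right) \left(\left(-104 + \left(0 + 5\right)^{2}\right) + 155\right) = \left(\left(-296 + 53\right) + \frac{1}{489}\right) \left(\left(-104 + 5^{2}\right) + 155\right) = \left(-243 + \frac{1}{489}\right) \left(\left(-104 + 25\right) + 155\right) = - \frac{118826 \left(-79 + 155\right)}{489} = \left(- \frac{118826}{489}\right) 76 = - \frac{9030776}{489}$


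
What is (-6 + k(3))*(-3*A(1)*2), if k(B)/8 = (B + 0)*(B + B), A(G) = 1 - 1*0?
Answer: -828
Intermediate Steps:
A(G) = 1 (A(G) = 1 + 0 = 1)
k(B) = 16*B² (k(B) = 8*((B + 0)*(B + B)) = 8*(B*(2*B)) = 8*(2*B²) = 16*B²)
(-6 + k(3))*(-3*A(1)*2) = (-6 + 16*3²)*(-3*1*2) = (-6 + 16*9)*(-3*2) = (-6 + 144)*(-6) = 138*(-6) = -828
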